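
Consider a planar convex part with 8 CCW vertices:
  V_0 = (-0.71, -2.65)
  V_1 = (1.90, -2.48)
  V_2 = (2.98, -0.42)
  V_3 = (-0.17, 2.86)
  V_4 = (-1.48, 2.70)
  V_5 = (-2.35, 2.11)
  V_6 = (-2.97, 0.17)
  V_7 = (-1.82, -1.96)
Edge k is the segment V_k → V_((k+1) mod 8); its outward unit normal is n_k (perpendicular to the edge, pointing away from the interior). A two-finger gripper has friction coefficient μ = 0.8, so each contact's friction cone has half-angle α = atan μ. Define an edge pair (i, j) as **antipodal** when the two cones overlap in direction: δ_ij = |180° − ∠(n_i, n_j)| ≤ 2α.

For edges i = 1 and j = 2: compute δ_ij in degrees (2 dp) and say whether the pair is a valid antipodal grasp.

α = atan 0.8 = 38.66°;  2α = 77.32°
edge 1: e_1 = (+1.08, +2.06);  n_1 = (+0.8857, -0.4643)
edge 2: e_2 = (-3.15, +3.28);  n_2 = (+0.7213, +0.6927)
∠(n_1, n_2) = 71.51°
δ = |180° − 71.51°| = 108.49°
108.49° > 2α = 77.32°  →  invalid

δ = 108.49°, invalid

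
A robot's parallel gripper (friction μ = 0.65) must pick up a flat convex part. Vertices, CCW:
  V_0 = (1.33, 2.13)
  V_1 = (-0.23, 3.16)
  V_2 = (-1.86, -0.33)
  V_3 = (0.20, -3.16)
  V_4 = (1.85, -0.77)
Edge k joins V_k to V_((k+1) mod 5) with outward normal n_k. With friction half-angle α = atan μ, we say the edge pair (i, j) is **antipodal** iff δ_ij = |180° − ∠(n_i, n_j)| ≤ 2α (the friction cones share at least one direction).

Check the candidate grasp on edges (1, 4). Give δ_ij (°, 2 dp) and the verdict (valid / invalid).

δ = 35.20°, valid

α = atan 0.65 = 33.02°;  2α = 66.05°
edge 1: e_1 = (-1.63, -3.49);  n_1 = (-0.9061, +0.4232)
edge 4: e_4 = (-0.52, +2.90);  n_4 = (+0.9843, +0.1765)
∠(n_1, n_4) = 144.80°
δ = |180° − 144.80°| = 35.20°
35.20° ≤ 2α = 66.05°  →  valid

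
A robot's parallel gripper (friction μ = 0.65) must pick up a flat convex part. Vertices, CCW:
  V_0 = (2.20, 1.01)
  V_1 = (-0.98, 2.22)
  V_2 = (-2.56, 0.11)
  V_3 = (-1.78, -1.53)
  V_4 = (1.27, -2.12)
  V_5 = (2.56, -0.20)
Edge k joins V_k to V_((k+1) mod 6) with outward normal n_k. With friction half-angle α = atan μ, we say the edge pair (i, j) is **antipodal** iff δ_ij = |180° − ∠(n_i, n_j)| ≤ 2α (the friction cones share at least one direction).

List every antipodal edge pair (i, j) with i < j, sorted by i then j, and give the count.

α = atan 0.65 = 33.02°;  2α = 66.05°
n_0 = (+0.3556, +0.9346)
n_1 = (-0.8005, +0.5994)
n_2 = (-0.9031, -0.4295)
n_3 = (-0.1899, -0.9818)
n_4 = (+0.8300, -0.5577)
n_5 = (+0.9585, +0.2852)
  (0,1): δ = 105.99°  ·
  (0,2): δ = 43.73°  ✓
  (0,3): δ = 9.88°  ✓
  (0,4): δ = 76.94°  ·
  (0,5): δ = 127.40°  ·
  (1,2): δ = 117.74°  ·
  (1,3): δ = 64.12°  ✓
  (1,4): δ = 2.93°  ✓
  (1,5): δ = 53.40°  ✓
  (2,3): δ = 126.38°  ·
  (2,4): δ = 59.33°  ✓
  (2,5): δ = 8.87°  ✓
  (3,4): δ = 112.95°  ·
  (3,5): δ = 62.48°  ✓
  (4,5): δ = 129.54°  ·
antipodal pairs: 8

count = 8; pairs: (0,2), (0,3), (1,3), (1,4), (1,5), (2,4), (2,5), (3,5)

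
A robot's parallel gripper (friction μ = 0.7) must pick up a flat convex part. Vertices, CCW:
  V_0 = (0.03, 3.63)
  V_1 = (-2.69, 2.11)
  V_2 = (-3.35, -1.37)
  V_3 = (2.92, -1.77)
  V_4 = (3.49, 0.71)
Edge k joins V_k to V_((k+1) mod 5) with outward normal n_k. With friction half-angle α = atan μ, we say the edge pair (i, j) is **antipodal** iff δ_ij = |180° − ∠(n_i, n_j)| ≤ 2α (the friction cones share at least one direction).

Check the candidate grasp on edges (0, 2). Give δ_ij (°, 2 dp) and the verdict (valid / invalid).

δ = 32.85°, valid

α = atan 0.7 = 34.99°;  2α = 69.98°
edge 0: e_0 = (-2.72, -1.52);  n_0 = (-0.4878, +0.8729)
edge 2: e_2 = (+6.27, -0.40);  n_2 = (-0.0637, -0.9980)
∠(n_0, n_2) = 147.15°
δ = |180° − 147.15°| = 32.85°
32.85° ≤ 2α = 69.98°  →  valid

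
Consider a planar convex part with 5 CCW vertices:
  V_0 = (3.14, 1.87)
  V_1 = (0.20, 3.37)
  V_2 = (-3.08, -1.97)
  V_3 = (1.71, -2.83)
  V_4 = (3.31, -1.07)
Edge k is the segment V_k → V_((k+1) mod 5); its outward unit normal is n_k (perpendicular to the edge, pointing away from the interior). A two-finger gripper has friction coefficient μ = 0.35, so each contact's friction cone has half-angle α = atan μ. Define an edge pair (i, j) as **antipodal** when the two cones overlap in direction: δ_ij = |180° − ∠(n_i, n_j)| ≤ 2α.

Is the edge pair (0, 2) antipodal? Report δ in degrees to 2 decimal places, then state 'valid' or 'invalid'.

δ = 16.85°, valid

α = atan 0.35 = 19.29°;  2α = 38.58°
edge 0: e_0 = (-2.94, +1.50);  n_0 = (+0.4545, +0.8908)
edge 2: e_2 = (+4.79, -0.86);  n_2 = (-0.1767, -0.9843)
∠(n_0, n_2) = 163.15°
δ = |180° − 163.15°| = 16.85°
16.85° ≤ 2α = 38.58°  →  valid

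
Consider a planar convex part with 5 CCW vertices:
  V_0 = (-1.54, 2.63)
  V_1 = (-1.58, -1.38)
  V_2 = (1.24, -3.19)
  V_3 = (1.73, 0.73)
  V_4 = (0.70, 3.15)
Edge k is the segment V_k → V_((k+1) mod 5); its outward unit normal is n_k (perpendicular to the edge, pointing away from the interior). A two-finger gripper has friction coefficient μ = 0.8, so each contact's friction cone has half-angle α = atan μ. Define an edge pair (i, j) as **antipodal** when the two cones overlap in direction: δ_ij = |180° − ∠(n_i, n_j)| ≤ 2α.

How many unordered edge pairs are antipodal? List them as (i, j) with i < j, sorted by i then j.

α = atan 0.8 = 38.66°;  2α = 77.32°
n_0 = (-1.0000, +0.0100)
n_1 = (-0.5402, -0.8416)
n_2 = (+0.9923, -0.1240)
n_3 = (+0.9201, +0.3916)
n_4 = (-0.2261, +0.9741)
  (0,1): δ = 122.12°  ·
  (0,2): δ = 6.55°  ✓
  (0,3): δ = 23.63°  ✓
  (0,4): δ = 103.64°  ·
  (1,2): δ = 64.43°  ✓
  (1,3): δ = 34.25°  ✓
  (1,4): δ = 45.76°  ✓
  (2,3): δ = 149.82°  ·
  (2,4): δ = 69.81°  ✓
  (3,4): δ = 99.99°  ·
antipodal pairs: 6

count = 6; pairs: (0,2), (0,3), (1,2), (1,3), (1,4), (2,4)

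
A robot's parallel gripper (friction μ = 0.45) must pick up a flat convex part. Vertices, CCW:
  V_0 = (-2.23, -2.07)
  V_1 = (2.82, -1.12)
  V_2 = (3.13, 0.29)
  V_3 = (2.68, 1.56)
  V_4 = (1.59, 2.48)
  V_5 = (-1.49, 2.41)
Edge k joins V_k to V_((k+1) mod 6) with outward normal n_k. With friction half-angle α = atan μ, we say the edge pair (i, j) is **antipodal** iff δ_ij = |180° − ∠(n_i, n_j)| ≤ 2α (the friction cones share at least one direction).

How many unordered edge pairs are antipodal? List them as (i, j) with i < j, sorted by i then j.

count = 3; pairs: (0,4), (1,5), (2,5)

α = atan 0.45 = 24.23°;  2α = 48.46°
n_0 = (+0.1849, -0.9828)
n_1 = (+0.9767, -0.2147)
n_2 = (+0.9426, +0.3340)
n_3 = (+0.6450, +0.7642)
n_4 = (-0.0227, +0.9997)
n_5 = (-0.9866, +0.1630)
  (0,1): δ = 113.05°  ·
  (0,2): δ = 81.14°  ·
  (0,3): δ = 50.82°  ·
  (0,4): δ = 9.35°  ✓
  (0,5): δ = 69.97°  ·
  (1,2): δ = 148.09°  ·
  (1,3): δ = 117.77°  ·
  (1,4): δ = 76.30°  ·
  (1,5): δ = 3.02°  ✓
  (2,3): δ = 149.68°  ·
  (2,4): δ = 108.21°  ·
  (2,5): δ = 28.89°  ✓
  (3,4): δ = 138.53°  ·
  (3,5): δ = 59.21°  ·
  (4,5): δ = 100.68°  ·
antipodal pairs: 3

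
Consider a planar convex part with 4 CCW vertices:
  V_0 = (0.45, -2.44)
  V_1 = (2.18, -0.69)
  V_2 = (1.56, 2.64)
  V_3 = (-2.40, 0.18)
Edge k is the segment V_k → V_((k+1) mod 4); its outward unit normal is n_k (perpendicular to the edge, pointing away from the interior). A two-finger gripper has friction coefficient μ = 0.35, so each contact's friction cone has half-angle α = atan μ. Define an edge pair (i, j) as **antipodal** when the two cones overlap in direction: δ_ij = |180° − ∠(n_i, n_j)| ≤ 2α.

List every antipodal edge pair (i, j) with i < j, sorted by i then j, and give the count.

count = 2; pairs: (0,2), (1,3)

α = atan 0.35 = 19.29°;  2α = 38.58°
n_0 = (+0.7112, -0.7030)
n_1 = (+0.9831, +0.1830)
n_2 = (-0.5277, +0.8494)
n_3 = (-0.6768, -0.7362)
  (0,1): δ = 124.78°  ·
  (0,2): δ = 13.48°  ✓
  (0,3): δ = 92.08°  ·
  (1,2): δ = 68.70°  ·
  (1,3): δ = 36.86°  ✓
  (2,3): δ = 74.44°  ·
antipodal pairs: 2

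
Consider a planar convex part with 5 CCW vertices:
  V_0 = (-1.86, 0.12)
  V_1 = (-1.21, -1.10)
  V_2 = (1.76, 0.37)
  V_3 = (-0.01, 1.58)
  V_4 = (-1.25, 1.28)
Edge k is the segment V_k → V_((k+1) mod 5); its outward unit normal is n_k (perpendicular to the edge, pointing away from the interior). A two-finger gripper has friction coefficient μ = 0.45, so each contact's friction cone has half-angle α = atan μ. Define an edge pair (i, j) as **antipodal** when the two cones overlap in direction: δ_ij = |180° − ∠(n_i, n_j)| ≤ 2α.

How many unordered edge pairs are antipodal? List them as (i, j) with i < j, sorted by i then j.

α = atan 0.45 = 24.23°;  2α = 48.46°
n_0 = (-0.8826, -0.4702)
n_1 = (+0.4436, -0.8962)
n_2 = (+0.5643, +0.8255)
n_3 = (-0.2352, +0.9720)
n_4 = (-0.8851, +0.4654)
  (0,1): δ = 91.72°  ·
  (0,2): δ = 27.59°  ✓
  (0,3): δ = 75.55°  ·
  (0,4): δ = 124.21°  ·
  (1,2): δ = 60.69°  ·
  (1,3): δ = 12.73°  ✓
  (1,4): δ = 35.93°  ✓
  (2,3): δ = 132.04°  ·
  (2,4): δ = 83.38°  ·
  (3,4): δ = 131.34°  ·
antipodal pairs: 3

count = 3; pairs: (0,2), (1,3), (1,4)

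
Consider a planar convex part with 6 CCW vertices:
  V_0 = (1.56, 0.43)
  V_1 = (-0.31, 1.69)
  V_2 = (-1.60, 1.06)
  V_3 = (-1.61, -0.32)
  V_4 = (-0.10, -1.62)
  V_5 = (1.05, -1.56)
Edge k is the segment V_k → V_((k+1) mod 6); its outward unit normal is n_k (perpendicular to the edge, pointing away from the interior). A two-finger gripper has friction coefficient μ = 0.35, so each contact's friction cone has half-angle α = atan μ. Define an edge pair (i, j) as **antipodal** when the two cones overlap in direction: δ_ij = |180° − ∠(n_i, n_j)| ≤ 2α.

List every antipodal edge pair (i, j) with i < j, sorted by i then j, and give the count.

α = atan 0.35 = 19.29°;  2α = 38.58°
n_0 = (+0.5588, +0.8293)
n_1 = (-0.4388, +0.8986)
n_2 = (-1.0000, +0.0072)
n_3 = (-0.6524, -0.7578)
n_4 = (+0.0521, -0.9986)
n_5 = (+0.9687, -0.2483)
  (0,1): δ = 120.00°  ·
  (0,2): δ = 56.44°  ·
  (0,3): δ = 6.75°  ✓
  (0,4): δ = 36.96°  ✓
  (0,5): δ = 109.60°  ·
  (1,2): δ = 116.44°  ·
  (1,3): δ = 66.76°  ·
  (1,4): δ = 23.04°  ✓
  (1,5): δ = 49.60°  ·
  (2,3): δ = 130.31°  ·
  (2,4): δ = 86.60°  ·
  (2,5): δ = 13.96°  ✓
  (3,4): δ = 136.29°  ·
  (3,5): δ = 63.65°  ·
  (4,5): δ = 107.36°  ·
antipodal pairs: 4

count = 4; pairs: (0,3), (0,4), (1,4), (2,5)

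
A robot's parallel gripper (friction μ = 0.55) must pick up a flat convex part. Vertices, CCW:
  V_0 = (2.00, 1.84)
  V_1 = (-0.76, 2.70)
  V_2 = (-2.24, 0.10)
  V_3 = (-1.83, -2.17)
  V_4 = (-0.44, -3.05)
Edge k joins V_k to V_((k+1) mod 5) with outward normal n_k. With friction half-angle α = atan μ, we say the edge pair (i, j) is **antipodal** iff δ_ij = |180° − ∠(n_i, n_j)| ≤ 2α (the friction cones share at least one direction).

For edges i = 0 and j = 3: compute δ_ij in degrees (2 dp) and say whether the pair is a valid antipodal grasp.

α = atan 0.55 = 28.81°;  2α = 57.62°
edge 0: e_0 = (-2.76, +0.86);  n_0 = (+0.2975, +0.9547)
edge 3: e_3 = (+1.39, -0.88);  n_3 = (-0.5349, -0.8449)
∠(n_0, n_3) = 164.97°
δ = |180° − 164.97°| = 15.03°
15.03° ≤ 2α = 57.62°  →  valid

δ = 15.03°, valid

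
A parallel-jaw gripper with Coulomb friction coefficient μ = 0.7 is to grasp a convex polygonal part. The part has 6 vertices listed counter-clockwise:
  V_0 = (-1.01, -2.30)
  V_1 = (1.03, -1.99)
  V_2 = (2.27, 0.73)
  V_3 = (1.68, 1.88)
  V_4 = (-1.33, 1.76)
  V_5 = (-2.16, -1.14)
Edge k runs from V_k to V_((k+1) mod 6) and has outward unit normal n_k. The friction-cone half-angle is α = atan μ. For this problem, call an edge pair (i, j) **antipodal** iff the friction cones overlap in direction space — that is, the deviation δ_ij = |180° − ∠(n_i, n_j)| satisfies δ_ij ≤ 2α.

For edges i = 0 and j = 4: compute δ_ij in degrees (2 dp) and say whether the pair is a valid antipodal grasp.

δ = 65.39°, valid

α = atan 0.7 = 34.99°;  2α = 69.98°
edge 0: e_0 = (+2.04, +0.31);  n_0 = (+0.1502, -0.9887)
edge 4: e_4 = (-0.83, -2.90);  n_4 = (-0.9614, +0.2752)
∠(n_0, n_4) = 114.61°
δ = |180° − 114.61°| = 65.39°
65.39° ≤ 2α = 69.98°  →  valid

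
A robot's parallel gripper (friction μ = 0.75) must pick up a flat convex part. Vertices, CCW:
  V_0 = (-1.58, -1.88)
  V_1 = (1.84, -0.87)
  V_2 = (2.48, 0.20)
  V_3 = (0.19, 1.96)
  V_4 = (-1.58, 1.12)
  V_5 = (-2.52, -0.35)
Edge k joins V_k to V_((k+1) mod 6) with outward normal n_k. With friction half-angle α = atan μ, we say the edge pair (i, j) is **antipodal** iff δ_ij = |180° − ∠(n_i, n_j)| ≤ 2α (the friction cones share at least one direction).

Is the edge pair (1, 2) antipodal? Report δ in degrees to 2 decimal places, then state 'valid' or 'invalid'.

δ = 96.66°, invalid

α = atan 0.75 = 36.87°;  2α = 73.74°
edge 1: e_1 = (+0.64, +1.07);  n_1 = (+0.8582, -0.5133)
edge 2: e_2 = (-2.29, +1.76);  n_2 = (+0.6094, +0.7929)
∠(n_1, n_2) = 83.34°
δ = |180° − 83.34°| = 96.66°
96.66° > 2α = 73.74°  →  invalid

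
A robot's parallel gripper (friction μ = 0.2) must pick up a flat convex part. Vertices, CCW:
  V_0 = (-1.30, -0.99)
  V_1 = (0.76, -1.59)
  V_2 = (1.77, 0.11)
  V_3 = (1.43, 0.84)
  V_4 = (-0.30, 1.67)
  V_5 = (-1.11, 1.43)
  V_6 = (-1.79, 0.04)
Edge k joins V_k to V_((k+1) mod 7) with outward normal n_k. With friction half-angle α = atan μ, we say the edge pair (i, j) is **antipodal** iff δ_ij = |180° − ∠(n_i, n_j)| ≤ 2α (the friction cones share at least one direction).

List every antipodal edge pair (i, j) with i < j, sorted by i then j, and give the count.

α = atan 0.2 = 11.31°;  2α = 22.62°
n_0 = (-0.2796, -0.9601)
n_1 = (+0.8597, -0.5108)
n_2 = (+0.9065, +0.4222)
n_3 = (+0.4326, +0.9016)
n_4 = (-0.2841, +0.9588)
n_5 = (-0.8983, +0.4394)
n_6 = (-0.9030, -0.4296)
  (0,1): δ = 104.48°  ·
  (0,2): δ = 48.79°  ·
  (0,3): δ = 9.39°  ✓
  (0,4): δ = 32.74°  ·
  (0,5): δ = 80.17°  ·
  (0,6): δ = 131.68°  ·
  (1,2): δ = 124.31°  ·
  (1,3): δ = 84.91°  ·
  (1,4): δ = 42.78°  ·
  (1,5): δ = 4.65°  ✓
  (1,6): δ = 56.16°  ·
  (2,3): δ = 140.60°  ·
  (2,4): δ = 98.47°  ·
  (2,5): δ = 51.04°  ·
  (2,6): δ = 0.47°  ✓
  (3,4): δ = 137.87°  ·
  (3,5): δ = 90.44°  ·
  (3,6): δ = 38.93°  ·
  (4,5): δ = 132.57°  ·
  (4,6): δ = 81.06°  ·
  (5,6): δ = 128.49°  ·
antipodal pairs: 3

count = 3; pairs: (0,3), (1,5), (2,6)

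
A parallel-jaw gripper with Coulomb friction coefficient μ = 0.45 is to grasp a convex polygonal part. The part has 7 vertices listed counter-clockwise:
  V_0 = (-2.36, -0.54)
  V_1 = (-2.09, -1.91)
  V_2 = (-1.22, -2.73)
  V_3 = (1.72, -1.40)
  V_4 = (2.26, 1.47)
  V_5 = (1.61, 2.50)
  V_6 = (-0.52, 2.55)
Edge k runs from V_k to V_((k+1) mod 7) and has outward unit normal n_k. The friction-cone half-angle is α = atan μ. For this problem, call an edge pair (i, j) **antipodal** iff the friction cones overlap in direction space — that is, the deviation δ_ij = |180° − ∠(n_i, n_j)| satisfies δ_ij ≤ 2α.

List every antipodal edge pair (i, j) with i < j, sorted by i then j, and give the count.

α = atan 0.45 = 24.23°;  2α = 48.46°
n_0 = (-0.9811, -0.1934)
n_1 = (-0.6859, -0.7277)
n_2 = (+0.4122, -0.9111)
n_3 = (+0.9828, -0.1849)
n_4 = (+0.8457, +0.5337)
n_5 = (+0.0235, +0.9997)
n_6 = (-0.8592, +0.5116)
  (0,1): δ = 144.45°  ·
  (0,2): δ = 76.81°  ·
  (0,3): δ = 21.80°  ✓
  (0,4): δ = 21.11°  ✓
  (0,5): δ = 77.51°  ·
  (0,6): δ = 138.08°  ·
  (1,2): δ = 112.35°  ·
  (1,3): δ = 57.35°  ·
  (1,4): δ = 14.44°  ✓
  (1,5): δ = 41.96°  ✓
  (1,6): δ = 102.53°  ·
  (2,3): δ = 125.00°  ·
  (2,4): δ = 82.09°  ·
  (2,5): δ = 25.69°  ✓
  (2,6): δ = 34.89°  ✓
  (3,4): δ = 137.09°  ·
  (3,5): δ = 80.69°  ·
  (3,6): δ = 20.12°  ✓
  (4,5): δ = 123.60°  ·
  (4,6): δ = 63.03°  ·
  (5,6): δ = 119.43°  ·
antipodal pairs: 7

count = 7; pairs: (0,3), (0,4), (1,4), (1,5), (2,5), (2,6), (3,6)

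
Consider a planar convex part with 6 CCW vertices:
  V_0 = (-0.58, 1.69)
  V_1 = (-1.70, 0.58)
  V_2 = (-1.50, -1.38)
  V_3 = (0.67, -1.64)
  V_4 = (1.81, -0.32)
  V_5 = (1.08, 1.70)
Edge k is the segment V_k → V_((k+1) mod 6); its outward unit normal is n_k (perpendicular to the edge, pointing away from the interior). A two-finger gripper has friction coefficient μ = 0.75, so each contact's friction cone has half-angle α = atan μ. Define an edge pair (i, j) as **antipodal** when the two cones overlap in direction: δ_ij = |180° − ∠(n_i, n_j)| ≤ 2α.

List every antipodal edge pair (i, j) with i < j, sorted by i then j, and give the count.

count = 8; pairs: (0,2), (0,3), (0,4), (1,3), (1,4), (2,4), (2,5), (3,5)

α = atan 0.75 = 36.87°;  2α = 73.74°
n_0 = (-0.7039, +0.7103)
n_1 = (-0.9948, -0.1015)
n_2 = (-0.1190, -0.9929)
n_3 = (+0.7568, -0.6536)
n_4 = (+0.9405, +0.3399)
n_5 = (-0.0060, +1.0000)
  (0,1): δ = 128.92°  ·
  (0,2): δ = 51.58°  ✓
  (0,3): δ = 4.44°  ✓
  (0,4): δ = 65.13°  ✓
  (0,5): δ = 135.60°  ·
  (1,2): δ = 102.66°  ·
  (1,3): δ = 46.64°  ✓
  (1,4): δ = 14.04°  ✓
  (1,5): δ = 84.52°  ·
  (2,3): δ = 123.98°  ·
  (2,4): δ = 63.30°  ✓
  (2,5): δ = 7.18°  ✓
  (3,4): δ = 119.32°  ·
  (3,5): δ = 48.84°  ✓
  (4,5): δ = 109.52°  ·
antipodal pairs: 8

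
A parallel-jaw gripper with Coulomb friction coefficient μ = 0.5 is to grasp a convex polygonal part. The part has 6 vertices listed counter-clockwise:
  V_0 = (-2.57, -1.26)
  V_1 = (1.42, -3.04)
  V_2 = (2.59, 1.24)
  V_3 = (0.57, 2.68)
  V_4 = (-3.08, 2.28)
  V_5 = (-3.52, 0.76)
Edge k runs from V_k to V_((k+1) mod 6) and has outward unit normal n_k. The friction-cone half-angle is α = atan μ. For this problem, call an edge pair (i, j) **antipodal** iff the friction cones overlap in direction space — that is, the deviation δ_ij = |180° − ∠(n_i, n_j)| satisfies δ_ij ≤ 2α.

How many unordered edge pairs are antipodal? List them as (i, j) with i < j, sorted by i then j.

count = 5; pairs: (0,2), (0,3), (1,4), (1,5), (2,5)

α = atan 0.5 = 26.57°;  2α = 53.13°
n_0 = (-0.4074, -0.9132)
n_1 = (+0.9646, -0.2637)
n_2 = (+0.5805, +0.8143)
n_3 = (-0.1089, +0.9940)
n_4 = (-0.9606, +0.2781)
n_5 = (-0.9049, -0.4256)
  (0,1): δ = 81.25°  ·
  (0,2): δ = 11.44°  ✓
  (0,3): δ = 30.30°  ✓
  (0,4): δ = 97.90°  ·
  (0,5): δ = 139.23°  ·
  (1,2): δ = 110.19°  ·
  (1,3): δ = 68.46°  ·
  (1,4): δ = 0.86°  ✓
  (1,5): δ = 40.48°  ✓
  (2,3): δ = 138.26°  ·
  (2,4): δ = 70.66°  ·
  (2,5): δ = 29.33°  ✓
  (3,4): δ = 112.40°  ·
  (3,5): δ = 71.07°  ·
  (4,5): δ = 138.67°  ·
antipodal pairs: 5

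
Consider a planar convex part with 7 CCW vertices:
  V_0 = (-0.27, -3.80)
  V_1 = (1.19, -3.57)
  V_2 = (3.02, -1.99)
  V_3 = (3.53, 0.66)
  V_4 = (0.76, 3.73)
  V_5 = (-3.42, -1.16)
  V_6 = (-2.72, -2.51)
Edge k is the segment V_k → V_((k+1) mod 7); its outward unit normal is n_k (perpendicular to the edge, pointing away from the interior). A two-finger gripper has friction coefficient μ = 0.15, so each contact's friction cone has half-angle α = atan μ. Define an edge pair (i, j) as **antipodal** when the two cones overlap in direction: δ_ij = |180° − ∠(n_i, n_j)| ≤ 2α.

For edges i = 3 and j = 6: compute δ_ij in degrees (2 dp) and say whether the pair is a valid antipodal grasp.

α = atan 0.15 = 8.53°;  2α = 17.06°
edge 3: e_3 = (-2.77, +3.07);  n_3 = (+0.7425, +0.6699)
edge 6: e_6 = (+2.45, -1.29);  n_6 = (-0.4659, -0.8848)
∠(n_3, n_6) = 159.83°
δ = |180° − 159.83°| = 20.17°
20.17° > 2α = 17.06°  →  invalid

δ = 20.17°, invalid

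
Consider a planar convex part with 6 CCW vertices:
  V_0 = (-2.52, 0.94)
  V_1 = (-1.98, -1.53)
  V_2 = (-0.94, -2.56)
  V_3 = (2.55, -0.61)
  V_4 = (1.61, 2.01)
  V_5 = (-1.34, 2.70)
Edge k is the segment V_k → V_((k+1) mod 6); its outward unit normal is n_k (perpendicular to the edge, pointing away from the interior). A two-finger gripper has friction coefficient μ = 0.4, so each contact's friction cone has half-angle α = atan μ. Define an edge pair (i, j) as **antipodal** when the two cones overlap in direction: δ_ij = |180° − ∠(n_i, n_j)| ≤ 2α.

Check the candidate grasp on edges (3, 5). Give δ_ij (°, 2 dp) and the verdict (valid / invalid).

α = atan 0.4 = 21.80°;  2α = 43.60°
edge 3: e_3 = (-0.94, +2.62);  n_3 = (+0.9413, +0.3377)
edge 5: e_5 = (-1.18, -1.76);  n_5 = (-0.8306, +0.5569)
∠(n_3, n_5) = 126.42°
δ = |180° − 126.42°| = 53.58°
53.58° > 2α = 43.60°  →  invalid

δ = 53.58°, invalid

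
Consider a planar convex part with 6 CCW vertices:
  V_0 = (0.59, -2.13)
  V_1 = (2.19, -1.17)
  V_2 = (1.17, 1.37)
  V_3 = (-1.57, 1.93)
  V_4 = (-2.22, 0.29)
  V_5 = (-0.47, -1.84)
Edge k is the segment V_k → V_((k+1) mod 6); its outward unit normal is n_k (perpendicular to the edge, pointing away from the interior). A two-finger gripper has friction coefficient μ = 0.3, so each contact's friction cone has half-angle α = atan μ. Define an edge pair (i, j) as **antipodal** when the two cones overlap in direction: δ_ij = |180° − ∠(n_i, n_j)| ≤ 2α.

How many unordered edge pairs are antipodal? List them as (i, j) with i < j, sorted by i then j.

count = 2; pairs: (1,4), (2,5)

α = atan 0.3 = 16.70°;  2α = 33.40°
n_0 = (+0.5145, -0.8575)
n_1 = (+0.9280, +0.3727)
n_2 = (+0.2002, +0.9797)
n_3 = (-0.9296, +0.3685)
n_4 = (-0.7727, -0.6348)
n_5 = (-0.2639, -0.9646)
  (0,1): δ = 99.08°  ·
  (0,2): δ = 42.51°  ·
  (0,3): δ = 37.42°  ·
  (0,4): δ = 98.44°  ·
  (0,5): δ = 133.74°  ·
  (1,2): δ = 123.43°  ·
  (1,3): δ = 43.50°  ·
  (1,4): δ = 17.53°  ✓
  (1,5): δ = 52.82°  ·
  (2,3): δ = 100.07°  ·
  (2,4): δ = 39.04°  ·
  (2,5): δ = 3.75°  ✓
  (3,4): δ = 118.97°  ·
  (3,5): δ = 83.68°  ·
  (4,5): δ = 144.71°  ·
antipodal pairs: 2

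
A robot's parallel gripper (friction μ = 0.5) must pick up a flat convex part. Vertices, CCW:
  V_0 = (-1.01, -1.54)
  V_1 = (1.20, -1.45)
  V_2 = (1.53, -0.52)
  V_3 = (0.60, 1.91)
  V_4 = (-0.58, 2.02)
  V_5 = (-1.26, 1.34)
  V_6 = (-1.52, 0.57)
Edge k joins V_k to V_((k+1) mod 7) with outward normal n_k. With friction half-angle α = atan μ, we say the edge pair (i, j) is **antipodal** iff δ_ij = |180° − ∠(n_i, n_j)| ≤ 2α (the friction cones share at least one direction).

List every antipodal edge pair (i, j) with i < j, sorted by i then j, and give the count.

α = atan 0.5 = 26.57°;  2α = 53.13°
n_0 = (+0.0407, -0.9992)
n_1 = (+0.9424, -0.3344)
n_2 = (+0.9339, +0.3574)
n_3 = (+0.0928, +0.9957)
n_4 = (-0.7071, +0.7071)
n_5 = (-0.9474, +0.3199)
n_6 = (-0.9720, -0.2349)
  (0,1): δ = 111.87°  ·
  (0,2): δ = 71.39°  ·
  (0,3): δ = 7.66°  ✓
  (0,4): δ = 42.67°  ✓
  (0,5): δ = 69.01°  ·
  (0,6): δ = 101.26°  ·
  (1,2): δ = 139.52°  ·
  (1,3): δ = 75.79°  ·
  (1,4): δ = 25.46°  ✓
  (1,5): δ = 0.88°  ✓
  (1,6): δ = 33.12°  ✓
  (2,3): δ = 116.27°  ·
  (2,4): δ = 65.94°  ·
  (2,5): δ = 39.60°  ✓
  (2,6): δ = 7.35°  ✓
  (3,4): δ = 129.67°  ·
  (3,5): δ = 103.33°  ·
  (3,6): δ = 71.09°  ·
  (4,5): δ = 153.66°  ·
  (4,6): δ = 121.41°  ·
  (5,6): δ = 147.75°  ·
antipodal pairs: 7

count = 7; pairs: (0,3), (0,4), (1,4), (1,5), (1,6), (2,5), (2,6)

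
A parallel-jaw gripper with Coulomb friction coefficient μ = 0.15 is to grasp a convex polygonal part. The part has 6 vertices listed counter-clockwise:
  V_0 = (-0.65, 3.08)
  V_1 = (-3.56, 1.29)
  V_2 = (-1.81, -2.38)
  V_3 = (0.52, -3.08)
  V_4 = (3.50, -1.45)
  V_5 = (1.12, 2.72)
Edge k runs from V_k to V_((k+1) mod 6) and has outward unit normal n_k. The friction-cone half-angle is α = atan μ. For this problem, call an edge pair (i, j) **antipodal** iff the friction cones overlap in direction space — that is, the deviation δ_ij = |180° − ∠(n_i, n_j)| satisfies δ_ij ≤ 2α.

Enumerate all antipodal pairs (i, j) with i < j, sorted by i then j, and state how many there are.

count = 3; pairs: (0,3), (1,4), (2,5)

α = atan 0.15 = 8.53°;  2α = 17.06°
n_0 = (-0.5239, +0.8518)
n_1 = (-0.9026, -0.4304)
n_2 = (-0.2877, -0.9577)
n_3 = (+0.4799, -0.8773)
n_4 = (+0.8685, +0.4957)
n_5 = (+0.1993, +0.9799)
  (0,1): δ = 96.10°  ·
  (0,2): δ = 48.32°  ·
  (0,3): δ = 2.92°  ✓
  (0,4): δ = 88.12°  ·
  (0,5): δ = 136.91°  ·
  (1,2): δ = 132.22°  ·
  (1,3): δ = 86.82°  ·
  (1,4): δ = 4.22°  ✓
  (1,5): δ = 53.01°  ·
  (2,3): δ = 134.60°  ·
  (2,4): δ = 43.56°  ·
  (2,5): δ = 5.23°  ✓
  (3,4): δ = 88.96°  ·
  (3,5): δ = 40.17°  ·
  (4,5): δ = 131.21°  ·
antipodal pairs: 3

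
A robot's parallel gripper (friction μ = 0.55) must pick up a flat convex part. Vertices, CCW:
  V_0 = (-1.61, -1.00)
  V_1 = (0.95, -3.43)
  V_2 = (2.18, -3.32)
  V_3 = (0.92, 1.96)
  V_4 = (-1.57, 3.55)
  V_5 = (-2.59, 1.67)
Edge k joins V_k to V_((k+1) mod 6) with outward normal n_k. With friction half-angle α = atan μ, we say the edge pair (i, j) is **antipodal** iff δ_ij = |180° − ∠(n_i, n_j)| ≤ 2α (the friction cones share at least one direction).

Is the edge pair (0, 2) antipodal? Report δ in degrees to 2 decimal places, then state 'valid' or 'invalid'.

α = atan 0.55 = 28.81°;  2α = 57.62°
edge 0: e_0 = (+2.56, -2.43);  n_0 = (-0.6885, -0.7253)
edge 2: e_2 = (-1.26, +5.28);  n_2 = (+0.9727, +0.2321)
∠(n_0, n_2) = 146.93°
δ = |180° − 146.93°| = 33.07°
33.07° ≤ 2α = 57.62°  →  valid

δ = 33.07°, valid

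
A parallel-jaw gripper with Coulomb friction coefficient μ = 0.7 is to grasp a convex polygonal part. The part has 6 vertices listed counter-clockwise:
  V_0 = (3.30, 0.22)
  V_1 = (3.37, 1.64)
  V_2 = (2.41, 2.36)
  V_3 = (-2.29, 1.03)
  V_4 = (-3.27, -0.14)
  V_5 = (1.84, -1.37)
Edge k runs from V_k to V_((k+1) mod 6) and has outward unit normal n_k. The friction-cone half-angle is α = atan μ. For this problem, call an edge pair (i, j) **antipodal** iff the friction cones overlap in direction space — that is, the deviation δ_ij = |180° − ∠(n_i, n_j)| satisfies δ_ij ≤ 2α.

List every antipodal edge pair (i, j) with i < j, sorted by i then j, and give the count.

α = atan 0.7 = 34.99°;  2α = 69.98°
n_0 = (+0.9988, -0.0492)
n_1 = (+0.6000, +0.8000)
n_2 = (-0.2723, +0.9622)
n_3 = (-0.7666, +0.6421)
n_4 = (-0.2340, -0.9722)
n_5 = (+0.7366, -0.6764)
  (0,1): δ = 124.05°  ·
  (0,2): δ = 71.38°  ·
  (0,3): δ = 37.13°  ✓
  (0,4): δ = 79.29°  ·
  (0,5): δ = 140.26°  ·
  (1,2): δ = 127.33°  ·
  (1,3): δ = 93.08°  ·
  (1,4): δ = 23.34°  ✓
  (1,5): δ = 84.31°  ·
  (2,3): δ = 145.75°  ·
  (2,4): δ = 29.33°  ✓
  (2,5): δ = 31.64°  ✓
  (3,4): δ = 63.58°  ✓
  (3,5): δ = 2.61°  ✓
  (4,5): δ = 119.03°  ·
antipodal pairs: 6

count = 6; pairs: (0,3), (1,4), (2,4), (2,5), (3,4), (3,5)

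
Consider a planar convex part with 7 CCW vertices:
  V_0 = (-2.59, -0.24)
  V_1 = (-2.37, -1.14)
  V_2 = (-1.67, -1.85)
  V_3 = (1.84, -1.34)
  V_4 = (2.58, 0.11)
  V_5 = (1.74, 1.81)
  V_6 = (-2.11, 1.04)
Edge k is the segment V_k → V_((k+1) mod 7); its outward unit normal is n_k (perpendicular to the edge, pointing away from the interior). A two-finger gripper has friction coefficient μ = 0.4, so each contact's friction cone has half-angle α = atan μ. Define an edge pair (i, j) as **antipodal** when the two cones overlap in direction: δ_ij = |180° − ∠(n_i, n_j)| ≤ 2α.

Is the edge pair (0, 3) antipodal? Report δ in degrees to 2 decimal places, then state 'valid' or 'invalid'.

α = atan 0.4 = 21.80°;  2α = 43.60°
edge 0: e_0 = (+0.22, -0.90);  n_0 = (-0.9714, -0.2375)
edge 3: e_3 = (+0.74, +1.45);  n_3 = (+0.8907, -0.4546)
∠(n_0, n_3) = 139.23°
δ = |180° − 139.23°| = 40.77°
40.77° ≤ 2α = 43.60°  →  valid

δ = 40.77°, valid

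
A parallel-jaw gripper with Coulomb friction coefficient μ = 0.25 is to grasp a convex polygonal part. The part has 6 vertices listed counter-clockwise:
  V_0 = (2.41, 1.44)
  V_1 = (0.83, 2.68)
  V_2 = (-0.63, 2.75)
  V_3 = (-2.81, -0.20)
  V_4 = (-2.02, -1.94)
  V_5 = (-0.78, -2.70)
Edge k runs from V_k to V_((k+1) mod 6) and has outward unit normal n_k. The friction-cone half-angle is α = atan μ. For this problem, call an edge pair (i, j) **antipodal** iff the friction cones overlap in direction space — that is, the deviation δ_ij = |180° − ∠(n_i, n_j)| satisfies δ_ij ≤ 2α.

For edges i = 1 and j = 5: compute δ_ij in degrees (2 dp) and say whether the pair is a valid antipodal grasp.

α = atan 0.25 = 14.04°;  2α = 28.07°
edge 1: e_1 = (-1.46, +0.07);  n_1 = (+0.0479, +0.9989)
edge 5: e_5 = (+3.19, +4.14);  n_5 = (+0.7921, -0.6104)
∠(n_1, n_5) = 124.87°
δ = |180° − 124.87°| = 55.13°
55.13° > 2α = 28.07°  →  invalid

δ = 55.13°, invalid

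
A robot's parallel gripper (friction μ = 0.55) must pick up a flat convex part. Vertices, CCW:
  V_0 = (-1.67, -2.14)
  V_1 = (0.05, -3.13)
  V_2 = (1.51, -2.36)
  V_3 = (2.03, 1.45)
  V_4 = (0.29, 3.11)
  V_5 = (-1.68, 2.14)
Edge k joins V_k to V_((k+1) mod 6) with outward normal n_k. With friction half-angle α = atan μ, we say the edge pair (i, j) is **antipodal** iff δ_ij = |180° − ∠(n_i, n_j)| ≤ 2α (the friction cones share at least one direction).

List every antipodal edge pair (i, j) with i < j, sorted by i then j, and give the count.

count = 6; pairs: (0,3), (0,4), (1,4), (2,4), (2,5), (3,5)

α = atan 0.55 = 28.81°;  2α = 57.62°
n_0 = (-0.4988, -0.8667)
n_1 = (+0.4665, -0.8845)
n_2 = (+0.9908, -0.1352)
n_3 = (+0.6903, +0.7235)
n_4 = (-0.4417, +0.8971)
n_5 = (-1.0000, -0.0023)
  (0,1): δ = 122.27°  ·
  (0,2): δ = 67.85°  ·
  (0,3): δ = 13.73°  ✓
  (0,4): δ = 56.14°  ✓
  (0,5): δ = 120.06°  ·
  (1,2): δ = 125.58°  ·
  (1,3): δ = 71.46°  ·
  (1,4): δ = 1.59°  ✓
  (1,5): δ = 62.33°  ·
  (2,3): δ = 125.88°  ·
  (2,4): δ = 56.01°  ✓
  (2,5): δ = 7.91°  ✓
  (3,4): δ = 110.13°  ·
  (3,5): δ = 46.21°  ✓
  (4,5): δ = 116.08°  ·
antipodal pairs: 6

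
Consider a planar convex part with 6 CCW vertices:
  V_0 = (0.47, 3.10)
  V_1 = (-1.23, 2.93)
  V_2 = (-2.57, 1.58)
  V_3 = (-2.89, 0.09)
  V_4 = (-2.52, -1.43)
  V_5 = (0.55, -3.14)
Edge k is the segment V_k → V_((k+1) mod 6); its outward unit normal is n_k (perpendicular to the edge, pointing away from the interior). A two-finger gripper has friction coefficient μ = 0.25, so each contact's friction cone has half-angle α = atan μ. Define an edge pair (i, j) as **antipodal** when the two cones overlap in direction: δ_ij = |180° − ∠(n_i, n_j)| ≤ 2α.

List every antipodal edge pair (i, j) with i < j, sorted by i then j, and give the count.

count = 2; pairs: (2,5), (3,5)

α = atan 0.25 = 14.04°;  2α = 28.07°
n_0 = (-0.0995, +0.9950)
n_1 = (-0.7097, +0.7045)
n_2 = (-0.9777, +0.2100)
n_3 = (-0.9716, -0.2365)
n_4 = (-0.4866, -0.8736)
n_5 = (+0.9999, +0.0128)
  (0,1): δ = 140.50°  ·
  (0,2): δ = 107.83°  ·
  (0,3): δ = 82.03°  ·
  (0,4): δ = 34.83°  ·
  (0,5): δ = 85.02°  ·
  (1,2): δ = 147.33°  ·
  (1,3): δ = 121.53°  ·
  (1,4): δ = 74.33°  ·
  (1,5): δ = 45.52°  ·
  (2,3): δ = 154.20°  ·
  (2,4): δ = 107.00°  ·
  (2,5): δ = 12.86°  ✓
  (3,4): δ = 132.80°  ·
  (3,5): δ = 12.95°  ✓
  (4,5): δ = 60.15°  ·
antipodal pairs: 2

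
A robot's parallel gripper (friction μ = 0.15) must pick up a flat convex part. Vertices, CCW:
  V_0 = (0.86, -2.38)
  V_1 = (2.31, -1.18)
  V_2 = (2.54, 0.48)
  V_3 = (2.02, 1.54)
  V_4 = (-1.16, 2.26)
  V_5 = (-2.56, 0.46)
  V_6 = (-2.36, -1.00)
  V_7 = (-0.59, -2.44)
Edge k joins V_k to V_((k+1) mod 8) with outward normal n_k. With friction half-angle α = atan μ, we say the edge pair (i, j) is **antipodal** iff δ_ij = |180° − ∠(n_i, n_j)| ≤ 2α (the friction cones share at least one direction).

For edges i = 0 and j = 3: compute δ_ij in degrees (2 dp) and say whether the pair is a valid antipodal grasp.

α = atan 0.15 = 8.53°;  2α = 17.06°
edge 0: e_0 = (+1.45, +1.20);  n_0 = (+0.6376, -0.7704)
edge 3: e_3 = (-3.18, +0.72);  n_3 = (+0.2208, +0.9753)
∠(n_0, n_3) = 127.63°
δ = |180° − 127.63°| = 52.37°
52.37° > 2α = 17.06°  →  invalid

δ = 52.37°, invalid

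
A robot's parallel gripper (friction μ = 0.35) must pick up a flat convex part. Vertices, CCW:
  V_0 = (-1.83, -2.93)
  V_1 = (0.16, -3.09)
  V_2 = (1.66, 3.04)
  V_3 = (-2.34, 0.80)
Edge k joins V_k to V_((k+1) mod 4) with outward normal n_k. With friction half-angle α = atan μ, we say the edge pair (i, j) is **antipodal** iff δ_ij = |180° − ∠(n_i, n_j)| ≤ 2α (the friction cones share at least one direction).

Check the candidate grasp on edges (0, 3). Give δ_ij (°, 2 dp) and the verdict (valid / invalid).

δ = 102.38°, invalid

α = atan 0.35 = 19.29°;  2α = 38.58°
edge 0: e_0 = (+1.99, -0.16);  n_0 = (-0.0801, -0.9968)
edge 3: e_3 = (+0.51, -3.73);  n_3 = (-0.9908, -0.1355)
∠(n_0, n_3) = 77.62°
δ = |180° − 77.62°| = 102.38°
102.38° > 2α = 38.58°  →  invalid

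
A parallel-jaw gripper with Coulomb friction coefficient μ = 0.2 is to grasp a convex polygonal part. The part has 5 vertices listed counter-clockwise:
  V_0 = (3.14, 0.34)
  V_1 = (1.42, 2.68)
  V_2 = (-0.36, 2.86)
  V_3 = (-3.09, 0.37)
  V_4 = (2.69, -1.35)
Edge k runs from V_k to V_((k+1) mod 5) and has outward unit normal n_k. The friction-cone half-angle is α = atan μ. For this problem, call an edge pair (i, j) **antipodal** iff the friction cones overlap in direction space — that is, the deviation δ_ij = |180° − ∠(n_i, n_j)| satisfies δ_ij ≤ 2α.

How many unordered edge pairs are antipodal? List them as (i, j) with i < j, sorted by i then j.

α = atan 0.2 = 11.31°;  2α = 22.62°
n_0 = (+0.8057, +0.5923)
n_1 = (+0.1006, +0.9949)
n_2 = (-0.6739, +0.7388)
n_3 = (-0.2852, -0.9585)
n_4 = (+0.9663, -0.2573)
  (0,1): δ = 132.09°  ·
  (0,2): δ = 83.95°  ·
  (0,3): δ = 37.11°  ·
  (0,4): δ = 128.77°  ·
  (1,2): δ = 131.86°  ·
  (1,3): δ = 10.80°  ✓
  (1,4): δ = 80.86°  ·
  (2,3): δ = 58.94°  ·
  (2,4): δ = 32.72°  ·
  (3,4): δ = 88.34°  ·
antipodal pairs: 1

count = 1; pairs: (1,3)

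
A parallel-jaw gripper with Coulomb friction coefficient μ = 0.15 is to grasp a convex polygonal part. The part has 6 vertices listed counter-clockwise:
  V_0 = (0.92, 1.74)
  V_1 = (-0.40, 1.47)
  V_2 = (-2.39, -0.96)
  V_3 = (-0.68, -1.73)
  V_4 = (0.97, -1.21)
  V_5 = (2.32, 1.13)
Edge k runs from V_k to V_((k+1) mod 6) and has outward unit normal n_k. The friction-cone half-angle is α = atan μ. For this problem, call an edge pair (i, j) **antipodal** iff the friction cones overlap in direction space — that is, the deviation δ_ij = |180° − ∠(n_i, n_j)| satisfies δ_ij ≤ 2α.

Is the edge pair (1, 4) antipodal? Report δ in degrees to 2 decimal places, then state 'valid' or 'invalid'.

δ = 9.33°, valid

α = atan 0.15 = 8.53°;  2α = 17.06°
edge 1: e_1 = (-1.99, -2.43);  n_1 = (-0.7737, +0.6336)
edge 4: e_4 = (+1.35, +2.34);  n_4 = (+0.8662, -0.4997)
∠(n_1, n_4) = 170.67°
δ = |180° − 170.67°| = 9.33°
9.33° ≤ 2α = 17.06°  →  valid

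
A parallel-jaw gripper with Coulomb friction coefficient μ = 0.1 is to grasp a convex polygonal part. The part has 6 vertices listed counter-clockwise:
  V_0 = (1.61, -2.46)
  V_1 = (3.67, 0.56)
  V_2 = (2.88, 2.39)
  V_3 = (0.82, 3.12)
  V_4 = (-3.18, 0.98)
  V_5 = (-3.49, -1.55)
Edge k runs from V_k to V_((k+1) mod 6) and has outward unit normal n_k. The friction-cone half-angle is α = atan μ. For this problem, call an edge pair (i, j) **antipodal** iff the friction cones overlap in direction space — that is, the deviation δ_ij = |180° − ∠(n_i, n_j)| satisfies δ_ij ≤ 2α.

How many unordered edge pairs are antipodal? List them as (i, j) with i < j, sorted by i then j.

count = 1; pairs: (2,5)

α = atan 0.1 = 5.71°;  2α = 11.42°
n_0 = (+0.8261, -0.5635)
n_1 = (+0.9181, +0.3963)
n_2 = (+0.3340, +0.9426)
n_3 = (-0.4717, +0.8817)
n_4 = (-0.9926, +0.1216)
n_5 = (-0.1757, -0.9845)
  (0,1): δ = 122.35°  ·
  (0,2): δ = 75.21°  ·
  (0,3): δ = 27.55°  ·
  (0,4): δ = 27.31°  ·
  (0,5): δ = 114.18°  ·
  (1,2): δ = 132.86°  ·
  (1,3): δ = 85.20°  ·
  (1,4): δ = 30.34°  ·
  (1,5): δ = 56.53°  ·
  (2,3): δ = 132.34°  ·
  (2,4): δ = 77.47°  ·
  (2,5): δ = 9.40°  ✓
  (3,4): δ = 125.13°  ·
  (3,5): δ = 38.26°  ·
  (4,5): δ = 93.13°  ·
antipodal pairs: 1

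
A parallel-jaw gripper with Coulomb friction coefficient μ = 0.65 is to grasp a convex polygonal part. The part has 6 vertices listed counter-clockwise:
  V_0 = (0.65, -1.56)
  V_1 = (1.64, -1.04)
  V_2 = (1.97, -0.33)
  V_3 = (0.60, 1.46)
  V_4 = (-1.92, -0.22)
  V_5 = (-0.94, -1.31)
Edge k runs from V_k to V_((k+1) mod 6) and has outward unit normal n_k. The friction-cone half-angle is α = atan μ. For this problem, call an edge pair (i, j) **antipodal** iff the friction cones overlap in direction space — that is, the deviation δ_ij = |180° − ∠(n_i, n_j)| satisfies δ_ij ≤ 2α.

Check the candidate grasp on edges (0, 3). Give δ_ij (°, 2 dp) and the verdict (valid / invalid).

α = atan 0.65 = 33.02°;  2α = 66.05°
edge 0: e_0 = (+0.99, +0.52);  n_0 = (+0.4650, -0.8853)
edge 3: e_3 = (-2.52, -1.68);  n_3 = (-0.5547, +0.8321)
∠(n_0, n_3) = 174.02°
δ = |180° − 174.02°| = 5.98°
5.98° ≤ 2α = 66.05°  →  valid

δ = 5.98°, valid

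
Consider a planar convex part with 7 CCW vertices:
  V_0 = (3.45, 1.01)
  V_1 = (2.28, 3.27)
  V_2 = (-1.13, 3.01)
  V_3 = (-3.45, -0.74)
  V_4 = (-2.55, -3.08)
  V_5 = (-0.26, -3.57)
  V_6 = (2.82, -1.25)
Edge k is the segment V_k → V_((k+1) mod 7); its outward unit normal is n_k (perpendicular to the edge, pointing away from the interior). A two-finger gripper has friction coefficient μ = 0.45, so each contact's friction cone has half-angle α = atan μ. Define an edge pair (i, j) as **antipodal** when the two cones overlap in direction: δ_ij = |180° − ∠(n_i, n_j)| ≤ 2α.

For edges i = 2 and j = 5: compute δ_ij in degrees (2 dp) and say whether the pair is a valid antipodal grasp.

α = atan 0.45 = 24.23°;  2α = 48.46°
edge 2: e_2 = (-2.32, -3.75);  n_2 = (-0.8504, +0.5261)
edge 5: e_5 = (+3.08, +2.32);  n_5 = (+0.6017, -0.7988)
∠(n_2, n_5) = 158.73°
δ = |180° − 158.73°| = 21.27°
21.27° ≤ 2α = 48.46°  →  valid

δ = 21.27°, valid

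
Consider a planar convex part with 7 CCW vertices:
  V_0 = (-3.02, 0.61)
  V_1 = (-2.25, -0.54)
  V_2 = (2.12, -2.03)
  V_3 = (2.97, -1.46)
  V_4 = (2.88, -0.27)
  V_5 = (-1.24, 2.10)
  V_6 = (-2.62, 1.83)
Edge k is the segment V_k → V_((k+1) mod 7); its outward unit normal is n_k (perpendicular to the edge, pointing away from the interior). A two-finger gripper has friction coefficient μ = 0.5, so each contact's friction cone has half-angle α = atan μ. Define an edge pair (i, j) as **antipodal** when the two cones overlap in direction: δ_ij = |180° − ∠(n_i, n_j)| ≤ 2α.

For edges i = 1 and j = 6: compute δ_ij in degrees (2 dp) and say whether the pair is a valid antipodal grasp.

α = atan 0.5 = 26.57°;  2α = 53.13°
edge 1: e_1 = (+4.37, -1.49);  n_1 = (-0.3227, -0.9465)
edge 6: e_6 = (-0.40, -1.22);  n_6 = (-0.9502, +0.3116)
∠(n_1, n_6) = 89.33°
δ = |180° − 89.33°| = 90.67°
90.67° > 2α = 53.13°  →  invalid

δ = 90.67°, invalid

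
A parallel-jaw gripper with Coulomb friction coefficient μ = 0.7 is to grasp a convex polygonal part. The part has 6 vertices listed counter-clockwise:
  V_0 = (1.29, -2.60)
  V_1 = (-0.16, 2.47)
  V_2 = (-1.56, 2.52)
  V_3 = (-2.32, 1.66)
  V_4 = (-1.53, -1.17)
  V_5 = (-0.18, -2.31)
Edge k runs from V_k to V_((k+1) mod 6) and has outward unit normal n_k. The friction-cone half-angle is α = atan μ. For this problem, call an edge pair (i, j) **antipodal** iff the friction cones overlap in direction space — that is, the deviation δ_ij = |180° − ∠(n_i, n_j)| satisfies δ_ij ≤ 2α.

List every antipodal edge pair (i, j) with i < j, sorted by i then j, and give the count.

count = 7; pairs: (0,2), (0,3), (0,4), (0,5), (1,4), (1,5), (2,5)

α = atan 0.7 = 34.99°;  2α = 69.98°
n_0 = (+0.9615, +0.2750)
n_1 = (+0.0357, +0.9994)
n_2 = (-0.7493, +0.6622)
n_3 = (-0.9632, -0.2689)
n_4 = (-0.6452, -0.7640)
n_5 = (-0.1935, -0.9811)
  (0,1): δ = 108.01°  ·
  (0,2): δ = 57.43°  ✓
  (0,3): δ = 0.36°  ✓
  (0,4): δ = 33.86°  ✓
  (0,5): δ = 62.88°  ✓
  (1,2): δ = 129.42°  ·
  (1,3): δ = 72.36°  ·
  (1,4): δ = 38.13°  ✓
  (1,5): δ = 9.11°  ✓
  (2,3): δ = 122.94°  ·
  (2,4): δ = 88.71°  ·
  (2,5): δ = 59.69°  ✓
  (3,4): δ = 145.78°  ·
  (3,5): δ = 116.76°  ·
  (4,5): δ = 150.98°  ·
antipodal pairs: 7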